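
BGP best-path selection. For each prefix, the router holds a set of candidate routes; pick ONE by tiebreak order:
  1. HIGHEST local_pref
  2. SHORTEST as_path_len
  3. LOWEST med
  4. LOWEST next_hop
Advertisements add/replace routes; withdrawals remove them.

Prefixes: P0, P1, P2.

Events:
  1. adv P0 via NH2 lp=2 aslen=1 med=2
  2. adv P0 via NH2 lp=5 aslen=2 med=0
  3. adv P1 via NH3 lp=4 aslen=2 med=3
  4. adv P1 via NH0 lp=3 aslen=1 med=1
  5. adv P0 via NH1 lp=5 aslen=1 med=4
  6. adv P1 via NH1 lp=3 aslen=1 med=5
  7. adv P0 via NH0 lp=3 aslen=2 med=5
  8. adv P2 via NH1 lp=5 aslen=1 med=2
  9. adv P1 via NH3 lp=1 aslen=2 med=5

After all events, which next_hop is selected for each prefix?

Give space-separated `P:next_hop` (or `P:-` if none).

Answer: P0:NH1 P1:NH0 P2:NH1

Derivation:
Op 1: best P0=NH2 P1=- P2=-
Op 2: best P0=NH2 P1=- P2=-
Op 3: best P0=NH2 P1=NH3 P2=-
Op 4: best P0=NH2 P1=NH3 P2=-
Op 5: best P0=NH1 P1=NH3 P2=-
Op 6: best P0=NH1 P1=NH3 P2=-
Op 7: best P0=NH1 P1=NH3 P2=-
Op 8: best P0=NH1 P1=NH3 P2=NH1
Op 9: best P0=NH1 P1=NH0 P2=NH1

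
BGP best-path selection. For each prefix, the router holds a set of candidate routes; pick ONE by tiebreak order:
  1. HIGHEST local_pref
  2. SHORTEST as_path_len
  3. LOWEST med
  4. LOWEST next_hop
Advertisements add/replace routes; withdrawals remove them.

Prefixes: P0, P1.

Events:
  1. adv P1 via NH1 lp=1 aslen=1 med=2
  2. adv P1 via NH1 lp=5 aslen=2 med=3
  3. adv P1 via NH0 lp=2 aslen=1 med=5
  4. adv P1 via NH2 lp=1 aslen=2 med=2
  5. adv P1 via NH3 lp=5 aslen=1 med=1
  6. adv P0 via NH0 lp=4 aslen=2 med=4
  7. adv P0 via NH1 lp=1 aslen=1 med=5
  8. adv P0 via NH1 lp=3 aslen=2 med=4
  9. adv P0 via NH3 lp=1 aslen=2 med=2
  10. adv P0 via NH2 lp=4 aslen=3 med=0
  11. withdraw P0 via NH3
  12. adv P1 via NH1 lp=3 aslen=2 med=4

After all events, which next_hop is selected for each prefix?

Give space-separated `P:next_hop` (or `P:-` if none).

Op 1: best P0=- P1=NH1
Op 2: best P0=- P1=NH1
Op 3: best P0=- P1=NH1
Op 4: best P0=- P1=NH1
Op 5: best P0=- P1=NH3
Op 6: best P0=NH0 P1=NH3
Op 7: best P0=NH0 P1=NH3
Op 8: best P0=NH0 P1=NH3
Op 9: best P0=NH0 P1=NH3
Op 10: best P0=NH0 P1=NH3
Op 11: best P0=NH0 P1=NH3
Op 12: best P0=NH0 P1=NH3

Answer: P0:NH0 P1:NH3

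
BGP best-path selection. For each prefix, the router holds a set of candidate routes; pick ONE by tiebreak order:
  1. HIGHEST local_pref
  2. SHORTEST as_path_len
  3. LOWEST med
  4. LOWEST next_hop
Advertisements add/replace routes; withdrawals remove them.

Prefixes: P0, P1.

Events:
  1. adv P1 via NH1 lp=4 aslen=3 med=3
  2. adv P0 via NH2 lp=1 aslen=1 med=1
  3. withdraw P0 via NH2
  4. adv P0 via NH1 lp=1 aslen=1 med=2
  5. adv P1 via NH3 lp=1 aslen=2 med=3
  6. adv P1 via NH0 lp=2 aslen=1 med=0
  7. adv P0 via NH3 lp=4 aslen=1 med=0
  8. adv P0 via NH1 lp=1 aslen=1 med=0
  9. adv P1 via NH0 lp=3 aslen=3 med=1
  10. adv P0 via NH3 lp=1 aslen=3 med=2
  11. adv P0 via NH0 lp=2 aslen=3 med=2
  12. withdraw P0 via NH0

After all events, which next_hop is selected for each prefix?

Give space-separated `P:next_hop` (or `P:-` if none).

Op 1: best P0=- P1=NH1
Op 2: best P0=NH2 P1=NH1
Op 3: best P0=- P1=NH1
Op 4: best P0=NH1 P1=NH1
Op 5: best P0=NH1 P1=NH1
Op 6: best P0=NH1 P1=NH1
Op 7: best P0=NH3 P1=NH1
Op 8: best P0=NH3 P1=NH1
Op 9: best P0=NH3 P1=NH1
Op 10: best P0=NH1 P1=NH1
Op 11: best P0=NH0 P1=NH1
Op 12: best P0=NH1 P1=NH1

Answer: P0:NH1 P1:NH1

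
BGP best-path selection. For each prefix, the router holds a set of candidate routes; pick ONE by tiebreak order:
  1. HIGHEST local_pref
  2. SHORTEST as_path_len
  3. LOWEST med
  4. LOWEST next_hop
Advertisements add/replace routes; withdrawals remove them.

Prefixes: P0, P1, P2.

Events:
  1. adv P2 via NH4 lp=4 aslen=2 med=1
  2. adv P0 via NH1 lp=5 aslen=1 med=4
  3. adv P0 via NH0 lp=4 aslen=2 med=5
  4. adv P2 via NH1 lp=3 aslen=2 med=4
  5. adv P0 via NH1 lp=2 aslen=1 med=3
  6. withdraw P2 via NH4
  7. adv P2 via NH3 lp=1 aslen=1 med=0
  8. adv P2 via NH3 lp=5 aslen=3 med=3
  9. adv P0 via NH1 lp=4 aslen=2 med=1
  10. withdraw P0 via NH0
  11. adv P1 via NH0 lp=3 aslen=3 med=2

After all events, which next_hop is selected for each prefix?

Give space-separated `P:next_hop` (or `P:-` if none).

Answer: P0:NH1 P1:NH0 P2:NH3

Derivation:
Op 1: best P0=- P1=- P2=NH4
Op 2: best P0=NH1 P1=- P2=NH4
Op 3: best P0=NH1 P1=- P2=NH4
Op 4: best P0=NH1 P1=- P2=NH4
Op 5: best P0=NH0 P1=- P2=NH4
Op 6: best P0=NH0 P1=- P2=NH1
Op 7: best P0=NH0 P1=- P2=NH1
Op 8: best P0=NH0 P1=- P2=NH3
Op 9: best P0=NH1 P1=- P2=NH3
Op 10: best P0=NH1 P1=- P2=NH3
Op 11: best P0=NH1 P1=NH0 P2=NH3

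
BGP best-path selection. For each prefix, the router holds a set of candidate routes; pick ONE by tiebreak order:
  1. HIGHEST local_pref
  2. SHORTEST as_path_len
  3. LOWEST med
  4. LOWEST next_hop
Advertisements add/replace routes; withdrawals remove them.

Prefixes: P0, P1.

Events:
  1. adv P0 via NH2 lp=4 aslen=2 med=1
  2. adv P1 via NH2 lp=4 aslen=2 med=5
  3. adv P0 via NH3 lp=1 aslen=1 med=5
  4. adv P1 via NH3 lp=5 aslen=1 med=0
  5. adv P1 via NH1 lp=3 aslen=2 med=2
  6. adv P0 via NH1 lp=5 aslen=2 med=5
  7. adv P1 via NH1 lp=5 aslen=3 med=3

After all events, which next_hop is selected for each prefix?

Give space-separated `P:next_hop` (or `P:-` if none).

Answer: P0:NH1 P1:NH3

Derivation:
Op 1: best P0=NH2 P1=-
Op 2: best P0=NH2 P1=NH2
Op 3: best P0=NH2 P1=NH2
Op 4: best P0=NH2 P1=NH3
Op 5: best P0=NH2 P1=NH3
Op 6: best P0=NH1 P1=NH3
Op 7: best P0=NH1 P1=NH3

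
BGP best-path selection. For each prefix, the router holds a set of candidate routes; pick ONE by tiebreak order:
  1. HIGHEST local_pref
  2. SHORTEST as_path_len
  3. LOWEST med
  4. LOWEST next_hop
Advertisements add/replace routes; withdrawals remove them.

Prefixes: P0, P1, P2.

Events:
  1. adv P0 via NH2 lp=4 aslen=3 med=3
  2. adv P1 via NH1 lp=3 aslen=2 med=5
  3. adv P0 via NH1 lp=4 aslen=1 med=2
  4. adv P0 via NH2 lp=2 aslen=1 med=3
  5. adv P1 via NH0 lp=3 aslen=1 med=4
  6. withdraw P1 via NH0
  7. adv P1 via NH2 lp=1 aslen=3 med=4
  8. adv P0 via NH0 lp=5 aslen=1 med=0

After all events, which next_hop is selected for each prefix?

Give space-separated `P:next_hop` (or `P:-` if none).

Answer: P0:NH0 P1:NH1 P2:-

Derivation:
Op 1: best P0=NH2 P1=- P2=-
Op 2: best P0=NH2 P1=NH1 P2=-
Op 3: best P0=NH1 P1=NH1 P2=-
Op 4: best P0=NH1 P1=NH1 P2=-
Op 5: best P0=NH1 P1=NH0 P2=-
Op 6: best P0=NH1 P1=NH1 P2=-
Op 7: best P0=NH1 P1=NH1 P2=-
Op 8: best P0=NH0 P1=NH1 P2=-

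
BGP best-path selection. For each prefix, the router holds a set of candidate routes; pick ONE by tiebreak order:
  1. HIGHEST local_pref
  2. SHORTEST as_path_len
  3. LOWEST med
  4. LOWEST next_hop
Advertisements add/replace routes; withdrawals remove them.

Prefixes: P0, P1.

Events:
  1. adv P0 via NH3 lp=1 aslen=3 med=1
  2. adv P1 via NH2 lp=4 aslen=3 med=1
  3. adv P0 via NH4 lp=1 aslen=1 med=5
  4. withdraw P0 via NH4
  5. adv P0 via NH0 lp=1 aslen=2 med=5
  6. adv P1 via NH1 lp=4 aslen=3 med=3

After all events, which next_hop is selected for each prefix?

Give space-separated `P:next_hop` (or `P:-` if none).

Answer: P0:NH0 P1:NH2

Derivation:
Op 1: best P0=NH3 P1=-
Op 2: best P0=NH3 P1=NH2
Op 3: best P0=NH4 P1=NH2
Op 4: best P0=NH3 P1=NH2
Op 5: best P0=NH0 P1=NH2
Op 6: best P0=NH0 P1=NH2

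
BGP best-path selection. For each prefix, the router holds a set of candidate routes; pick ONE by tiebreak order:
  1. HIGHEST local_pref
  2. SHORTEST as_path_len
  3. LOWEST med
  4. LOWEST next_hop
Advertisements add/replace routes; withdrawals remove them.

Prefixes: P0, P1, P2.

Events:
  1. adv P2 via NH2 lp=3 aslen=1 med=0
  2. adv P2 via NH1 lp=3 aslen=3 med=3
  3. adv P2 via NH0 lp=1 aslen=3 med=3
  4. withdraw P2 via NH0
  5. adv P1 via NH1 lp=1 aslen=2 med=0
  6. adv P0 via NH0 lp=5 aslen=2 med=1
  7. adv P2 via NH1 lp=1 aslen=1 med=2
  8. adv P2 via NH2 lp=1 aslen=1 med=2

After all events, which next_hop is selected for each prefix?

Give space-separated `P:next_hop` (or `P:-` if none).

Answer: P0:NH0 P1:NH1 P2:NH1

Derivation:
Op 1: best P0=- P1=- P2=NH2
Op 2: best P0=- P1=- P2=NH2
Op 3: best P0=- P1=- P2=NH2
Op 4: best P0=- P1=- P2=NH2
Op 5: best P0=- P1=NH1 P2=NH2
Op 6: best P0=NH0 P1=NH1 P2=NH2
Op 7: best P0=NH0 P1=NH1 P2=NH2
Op 8: best P0=NH0 P1=NH1 P2=NH1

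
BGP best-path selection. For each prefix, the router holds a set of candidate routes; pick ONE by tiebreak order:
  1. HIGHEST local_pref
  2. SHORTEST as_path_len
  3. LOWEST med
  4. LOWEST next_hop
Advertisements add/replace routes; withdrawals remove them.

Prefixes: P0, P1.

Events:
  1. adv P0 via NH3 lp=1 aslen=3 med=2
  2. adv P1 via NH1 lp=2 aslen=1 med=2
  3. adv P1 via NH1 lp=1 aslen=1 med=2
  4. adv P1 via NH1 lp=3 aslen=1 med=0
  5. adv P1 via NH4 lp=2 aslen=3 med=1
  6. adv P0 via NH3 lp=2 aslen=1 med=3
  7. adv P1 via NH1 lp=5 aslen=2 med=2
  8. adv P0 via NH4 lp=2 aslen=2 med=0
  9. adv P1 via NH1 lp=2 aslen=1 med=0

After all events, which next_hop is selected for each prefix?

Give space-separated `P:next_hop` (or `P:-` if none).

Answer: P0:NH3 P1:NH1

Derivation:
Op 1: best P0=NH3 P1=-
Op 2: best P0=NH3 P1=NH1
Op 3: best P0=NH3 P1=NH1
Op 4: best P0=NH3 P1=NH1
Op 5: best P0=NH3 P1=NH1
Op 6: best P0=NH3 P1=NH1
Op 7: best P0=NH3 P1=NH1
Op 8: best P0=NH3 P1=NH1
Op 9: best P0=NH3 P1=NH1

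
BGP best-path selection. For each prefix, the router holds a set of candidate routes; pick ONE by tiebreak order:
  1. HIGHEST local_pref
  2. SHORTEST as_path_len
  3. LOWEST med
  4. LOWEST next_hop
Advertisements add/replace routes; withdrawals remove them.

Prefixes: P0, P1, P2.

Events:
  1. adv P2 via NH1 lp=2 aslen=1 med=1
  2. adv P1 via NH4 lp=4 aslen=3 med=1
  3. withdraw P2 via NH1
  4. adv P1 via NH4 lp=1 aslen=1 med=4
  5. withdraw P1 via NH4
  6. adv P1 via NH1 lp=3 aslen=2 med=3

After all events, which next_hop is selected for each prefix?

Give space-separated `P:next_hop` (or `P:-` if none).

Answer: P0:- P1:NH1 P2:-

Derivation:
Op 1: best P0=- P1=- P2=NH1
Op 2: best P0=- P1=NH4 P2=NH1
Op 3: best P0=- P1=NH4 P2=-
Op 4: best P0=- P1=NH4 P2=-
Op 5: best P0=- P1=- P2=-
Op 6: best P0=- P1=NH1 P2=-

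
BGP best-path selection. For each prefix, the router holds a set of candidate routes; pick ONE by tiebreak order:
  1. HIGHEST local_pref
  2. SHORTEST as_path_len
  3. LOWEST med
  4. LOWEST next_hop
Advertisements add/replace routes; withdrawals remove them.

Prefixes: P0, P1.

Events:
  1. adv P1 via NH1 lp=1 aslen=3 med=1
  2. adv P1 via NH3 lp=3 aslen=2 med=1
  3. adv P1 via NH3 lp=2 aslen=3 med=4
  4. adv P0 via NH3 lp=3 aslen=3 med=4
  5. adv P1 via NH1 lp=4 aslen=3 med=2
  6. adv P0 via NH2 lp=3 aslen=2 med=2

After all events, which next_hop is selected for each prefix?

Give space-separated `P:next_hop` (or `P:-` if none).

Answer: P0:NH2 P1:NH1

Derivation:
Op 1: best P0=- P1=NH1
Op 2: best P0=- P1=NH3
Op 3: best P0=- P1=NH3
Op 4: best P0=NH3 P1=NH3
Op 5: best P0=NH3 P1=NH1
Op 6: best P0=NH2 P1=NH1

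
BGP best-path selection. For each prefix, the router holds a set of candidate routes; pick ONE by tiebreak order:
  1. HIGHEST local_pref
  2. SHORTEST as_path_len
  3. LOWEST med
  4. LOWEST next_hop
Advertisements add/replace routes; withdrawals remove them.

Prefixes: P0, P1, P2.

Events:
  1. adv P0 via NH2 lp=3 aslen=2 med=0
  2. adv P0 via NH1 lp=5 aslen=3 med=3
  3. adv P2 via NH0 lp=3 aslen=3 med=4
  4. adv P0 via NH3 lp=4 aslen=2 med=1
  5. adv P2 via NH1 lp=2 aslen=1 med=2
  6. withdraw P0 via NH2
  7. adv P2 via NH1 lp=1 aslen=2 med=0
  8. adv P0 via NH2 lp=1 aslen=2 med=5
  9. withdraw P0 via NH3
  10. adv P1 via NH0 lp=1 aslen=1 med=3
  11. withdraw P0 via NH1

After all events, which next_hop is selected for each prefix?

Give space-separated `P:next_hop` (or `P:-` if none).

Answer: P0:NH2 P1:NH0 P2:NH0

Derivation:
Op 1: best P0=NH2 P1=- P2=-
Op 2: best P0=NH1 P1=- P2=-
Op 3: best P0=NH1 P1=- P2=NH0
Op 4: best P0=NH1 P1=- P2=NH0
Op 5: best P0=NH1 P1=- P2=NH0
Op 6: best P0=NH1 P1=- P2=NH0
Op 7: best P0=NH1 P1=- P2=NH0
Op 8: best P0=NH1 P1=- P2=NH0
Op 9: best P0=NH1 P1=- P2=NH0
Op 10: best P0=NH1 P1=NH0 P2=NH0
Op 11: best P0=NH2 P1=NH0 P2=NH0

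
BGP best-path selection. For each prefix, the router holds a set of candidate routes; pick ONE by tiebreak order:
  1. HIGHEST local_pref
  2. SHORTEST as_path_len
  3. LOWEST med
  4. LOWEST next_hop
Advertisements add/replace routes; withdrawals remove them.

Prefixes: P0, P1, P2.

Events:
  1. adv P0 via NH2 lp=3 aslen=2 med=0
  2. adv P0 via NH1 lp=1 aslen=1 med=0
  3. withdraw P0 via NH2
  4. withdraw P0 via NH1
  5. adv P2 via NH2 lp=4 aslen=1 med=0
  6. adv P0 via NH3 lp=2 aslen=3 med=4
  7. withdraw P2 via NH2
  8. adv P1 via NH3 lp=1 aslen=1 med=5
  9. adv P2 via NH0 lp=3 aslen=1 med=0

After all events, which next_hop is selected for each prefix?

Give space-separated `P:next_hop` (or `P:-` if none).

Answer: P0:NH3 P1:NH3 P2:NH0

Derivation:
Op 1: best P0=NH2 P1=- P2=-
Op 2: best P0=NH2 P1=- P2=-
Op 3: best P0=NH1 P1=- P2=-
Op 4: best P0=- P1=- P2=-
Op 5: best P0=- P1=- P2=NH2
Op 6: best P0=NH3 P1=- P2=NH2
Op 7: best P0=NH3 P1=- P2=-
Op 8: best P0=NH3 P1=NH3 P2=-
Op 9: best P0=NH3 P1=NH3 P2=NH0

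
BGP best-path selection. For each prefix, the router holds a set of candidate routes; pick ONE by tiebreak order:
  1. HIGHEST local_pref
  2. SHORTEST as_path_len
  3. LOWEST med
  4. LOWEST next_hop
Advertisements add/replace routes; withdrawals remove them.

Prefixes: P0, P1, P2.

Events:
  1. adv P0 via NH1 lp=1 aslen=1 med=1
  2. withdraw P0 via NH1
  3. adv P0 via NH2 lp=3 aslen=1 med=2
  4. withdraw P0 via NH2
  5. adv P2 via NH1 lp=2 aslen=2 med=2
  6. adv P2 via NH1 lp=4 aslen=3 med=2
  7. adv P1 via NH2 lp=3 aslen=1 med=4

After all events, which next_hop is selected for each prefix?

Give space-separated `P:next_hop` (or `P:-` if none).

Answer: P0:- P1:NH2 P2:NH1

Derivation:
Op 1: best P0=NH1 P1=- P2=-
Op 2: best P0=- P1=- P2=-
Op 3: best P0=NH2 P1=- P2=-
Op 4: best P0=- P1=- P2=-
Op 5: best P0=- P1=- P2=NH1
Op 6: best P0=- P1=- P2=NH1
Op 7: best P0=- P1=NH2 P2=NH1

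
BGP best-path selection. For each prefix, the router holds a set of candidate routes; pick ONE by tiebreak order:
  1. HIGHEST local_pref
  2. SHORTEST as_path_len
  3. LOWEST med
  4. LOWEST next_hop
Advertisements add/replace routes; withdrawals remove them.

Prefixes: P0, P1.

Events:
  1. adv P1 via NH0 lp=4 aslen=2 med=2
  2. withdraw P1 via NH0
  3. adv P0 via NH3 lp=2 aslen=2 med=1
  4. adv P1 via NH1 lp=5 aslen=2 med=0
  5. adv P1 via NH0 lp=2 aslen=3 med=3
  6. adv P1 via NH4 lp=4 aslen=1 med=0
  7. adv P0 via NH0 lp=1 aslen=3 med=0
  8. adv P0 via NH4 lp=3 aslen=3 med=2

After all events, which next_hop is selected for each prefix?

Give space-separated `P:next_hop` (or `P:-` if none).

Op 1: best P0=- P1=NH0
Op 2: best P0=- P1=-
Op 3: best P0=NH3 P1=-
Op 4: best P0=NH3 P1=NH1
Op 5: best P0=NH3 P1=NH1
Op 6: best P0=NH3 P1=NH1
Op 7: best P0=NH3 P1=NH1
Op 8: best P0=NH4 P1=NH1

Answer: P0:NH4 P1:NH1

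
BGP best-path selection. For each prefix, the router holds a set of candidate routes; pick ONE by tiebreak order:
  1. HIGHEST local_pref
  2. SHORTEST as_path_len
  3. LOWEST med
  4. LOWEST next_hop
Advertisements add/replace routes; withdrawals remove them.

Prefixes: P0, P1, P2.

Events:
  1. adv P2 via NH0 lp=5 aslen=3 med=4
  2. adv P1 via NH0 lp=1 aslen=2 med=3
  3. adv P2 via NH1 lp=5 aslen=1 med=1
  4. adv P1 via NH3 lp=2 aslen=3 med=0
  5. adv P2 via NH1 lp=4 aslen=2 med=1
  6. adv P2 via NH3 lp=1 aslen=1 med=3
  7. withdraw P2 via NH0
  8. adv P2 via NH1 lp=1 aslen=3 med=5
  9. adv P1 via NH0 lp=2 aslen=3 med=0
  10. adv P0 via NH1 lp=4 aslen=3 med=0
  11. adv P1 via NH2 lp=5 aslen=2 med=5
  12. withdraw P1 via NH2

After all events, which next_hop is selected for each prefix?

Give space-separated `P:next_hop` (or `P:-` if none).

Answer: P0:NH1 P1:NH0 P2:NH3

Derivation:
Op 1: best P0=- P1=- P2=NH0
Op 2: best P0=- P1=NH0 P2=NH0
Op 3: best P0=- P1=NH0 P2=NH1
Op 4: best P0=- P1=NH3 P2=NH1
Op 5: best P0=- P1=NH3 P2=NH0
Op 6: best P0=- P1=NH3 P2=NH0
Op 7: best P0=- P1=NH3 P2=NH1
Op 8: best P0=- P1=NH3 P2=NH3
Op 9: best P0=- P1=NH0 P2=NH3
Op 10: best P0=NH1 P1=NH0 P2=NH3
Op 11: best P0=NH1 P1=NH2 P2=NH3
Op 12: best P0=NH1 P1=NH0 P2=NH3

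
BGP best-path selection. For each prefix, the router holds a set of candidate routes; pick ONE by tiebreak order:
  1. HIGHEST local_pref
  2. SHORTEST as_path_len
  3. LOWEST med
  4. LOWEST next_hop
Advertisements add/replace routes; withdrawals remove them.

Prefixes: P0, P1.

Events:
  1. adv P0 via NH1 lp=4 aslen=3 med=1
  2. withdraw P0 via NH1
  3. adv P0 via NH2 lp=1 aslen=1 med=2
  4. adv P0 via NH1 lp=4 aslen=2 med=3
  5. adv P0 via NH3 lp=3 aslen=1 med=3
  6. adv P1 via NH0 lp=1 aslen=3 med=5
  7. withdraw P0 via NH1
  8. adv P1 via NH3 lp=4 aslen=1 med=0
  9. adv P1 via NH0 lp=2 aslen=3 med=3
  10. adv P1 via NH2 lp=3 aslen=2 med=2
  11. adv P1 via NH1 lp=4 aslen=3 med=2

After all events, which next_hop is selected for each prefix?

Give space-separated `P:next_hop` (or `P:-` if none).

Answer: P0:NH3 P1:NH3

Derivation:
Op 1: best P0=NH1 P1=-
Op 2: best P0=- P1=-
Op 3: best P0=NH2 P1=-
Op 4: best P0=NH1 P1=-
Op 5: best P0=NH1 P1=-
Op 6: best P0=NH1 P1=NH0
Op 7: best P0=NH3 P1=NH0
Op 8: best P0=NH3 P1=NH3
Op 9: best P0=NH3 P1=NH3
Op 10: best P0=NH3 P1=NH3
Op 11: best P0=NH3 P1=NH3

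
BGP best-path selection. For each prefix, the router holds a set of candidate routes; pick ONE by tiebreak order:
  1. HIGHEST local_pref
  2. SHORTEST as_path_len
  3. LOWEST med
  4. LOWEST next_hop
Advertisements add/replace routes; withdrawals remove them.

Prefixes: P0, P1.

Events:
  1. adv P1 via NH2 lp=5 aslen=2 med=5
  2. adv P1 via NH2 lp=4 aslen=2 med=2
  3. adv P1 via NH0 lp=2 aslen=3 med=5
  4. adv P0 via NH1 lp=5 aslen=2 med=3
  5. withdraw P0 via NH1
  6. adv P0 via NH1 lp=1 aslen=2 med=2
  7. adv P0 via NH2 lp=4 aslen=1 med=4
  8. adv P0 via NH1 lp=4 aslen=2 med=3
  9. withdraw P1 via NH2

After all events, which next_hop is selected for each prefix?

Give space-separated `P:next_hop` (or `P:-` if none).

Answer: P0:NH2 P1:NH0

Derivation:
Op 1: best P0=- P1=NH2
Op 2: best P0=- P1=NH2
Op 3: best P0=- P1=NH2
Op 4: best P0=NH1 P1=NH2
Op 5: best P0=- P1=NH2
Op 6: best P0=NH1 P1=NH2
Op 7: best P0=NH2 P1=NH2
Op 8: best P0=NH2 P1=NH2
Op 9: best P0=NH2 P1=NH0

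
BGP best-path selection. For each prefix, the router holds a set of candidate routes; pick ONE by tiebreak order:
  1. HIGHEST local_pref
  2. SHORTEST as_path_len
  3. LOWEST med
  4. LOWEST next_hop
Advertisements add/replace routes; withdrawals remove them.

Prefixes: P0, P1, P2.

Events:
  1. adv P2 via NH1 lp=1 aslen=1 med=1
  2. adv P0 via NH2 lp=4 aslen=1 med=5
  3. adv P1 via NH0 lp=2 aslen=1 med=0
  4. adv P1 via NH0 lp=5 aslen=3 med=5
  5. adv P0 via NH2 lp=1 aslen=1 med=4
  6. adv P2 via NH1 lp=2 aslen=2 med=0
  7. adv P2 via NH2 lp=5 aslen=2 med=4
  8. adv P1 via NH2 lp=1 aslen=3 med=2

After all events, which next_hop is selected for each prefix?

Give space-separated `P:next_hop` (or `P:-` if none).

Op 1: best P0=- P1=- P2=NH1
Op 2: best P0=NH2 P1=- P2=NH1
Op 3: best P0=NH2 P1=NH0 P2=NH1
Op 4: best P0=NH2 P1=NH0 P2=NH1
Op 5: best P0=NH2 P1=NH0 P2=NH1
Op 6: best P0=NH2 P1=NH0 P2=NH1
Op 7: best P0=NH2 P1=NH0 P2=NH2
Op 8: best P0=NH2 P1=NH0 P2=NH2

Answer: P0:NH2 P1:NH0 P2:NH2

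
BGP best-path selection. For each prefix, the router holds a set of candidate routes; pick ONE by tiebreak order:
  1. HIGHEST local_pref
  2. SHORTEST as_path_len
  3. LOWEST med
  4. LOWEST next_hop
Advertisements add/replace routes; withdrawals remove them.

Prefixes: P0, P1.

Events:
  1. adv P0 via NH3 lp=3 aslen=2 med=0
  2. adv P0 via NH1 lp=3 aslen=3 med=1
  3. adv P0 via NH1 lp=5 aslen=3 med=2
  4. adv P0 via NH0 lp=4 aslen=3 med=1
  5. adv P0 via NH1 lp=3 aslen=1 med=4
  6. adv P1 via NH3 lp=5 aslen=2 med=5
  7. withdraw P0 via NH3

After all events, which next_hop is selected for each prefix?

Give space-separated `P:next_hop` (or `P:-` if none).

Op 1: best P0=NH3 P1=-
Op 2: best P0=NH3 P1=-
Op 3: best P0=NH1 P1=-
Op 4: best P0=NH1 P1=-
Op 5: best P0=NH0 P1=-
Op 6: best P0=NH0 P1=NH3
Op 7: best P0=NH0 P1=NH3

Answer: P0:NH0 P1:NH3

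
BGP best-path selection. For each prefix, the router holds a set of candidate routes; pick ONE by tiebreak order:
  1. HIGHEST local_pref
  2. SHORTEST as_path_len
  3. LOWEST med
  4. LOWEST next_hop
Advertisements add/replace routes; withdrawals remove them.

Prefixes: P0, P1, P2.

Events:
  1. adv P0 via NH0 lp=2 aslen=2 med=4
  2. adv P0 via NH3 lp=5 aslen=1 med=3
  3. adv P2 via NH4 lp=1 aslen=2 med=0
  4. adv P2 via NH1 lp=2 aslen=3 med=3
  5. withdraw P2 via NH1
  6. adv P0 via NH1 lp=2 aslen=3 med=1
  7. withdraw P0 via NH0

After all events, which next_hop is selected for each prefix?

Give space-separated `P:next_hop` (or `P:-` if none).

Answer: P0:NH3 P1:- P2:NH4

Derivation:
Op 1: best P0=NH0 P1=- P2=-
Op 2: best P0=NH3 P1=- P2=-
Op 3: best P0=NH3 P1=- P2=NH4
Op 4: best P0=NH3 P1=- P2=NH1
Op 5: best P0=NH3 P1=- P2=NH4
Op 6: best P0=NH3 P1=- P2=NH4
Op 7: best P0=NH3 P1=- P2=NH4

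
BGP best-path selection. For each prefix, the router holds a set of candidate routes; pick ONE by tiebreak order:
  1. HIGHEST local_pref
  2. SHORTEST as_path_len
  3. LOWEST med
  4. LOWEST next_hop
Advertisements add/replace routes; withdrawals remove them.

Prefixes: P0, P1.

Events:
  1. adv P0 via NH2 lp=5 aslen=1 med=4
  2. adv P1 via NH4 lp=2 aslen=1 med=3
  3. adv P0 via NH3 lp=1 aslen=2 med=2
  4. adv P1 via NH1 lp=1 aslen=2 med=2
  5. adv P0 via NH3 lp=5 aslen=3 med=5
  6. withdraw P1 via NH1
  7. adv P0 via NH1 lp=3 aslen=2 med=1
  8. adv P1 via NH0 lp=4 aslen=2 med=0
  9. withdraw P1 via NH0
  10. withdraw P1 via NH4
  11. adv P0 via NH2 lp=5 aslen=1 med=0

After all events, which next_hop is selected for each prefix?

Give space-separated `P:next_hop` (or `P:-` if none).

Op 1: best P0=NH2 P1=-
Op 2: best P0=NH2 P1=NH4
Op 3: best P0=NH2 P1=NH4
Op 4: best P0=NH2 P1=NH4
Op 5: best P0=NH2 P1=NH4
Op 6: best P0=NH2 P1=NH4
Op 7: best P0=NH2 P1=NH4
Op 8: best P0=NH2 P1=NH0
Op 9: best P0=NH2 P1=NH4
Op 10: best P0=NH2 P1=-
Op 11: best P0=NH2 P1=-

Answer: P0:NH2 P1:-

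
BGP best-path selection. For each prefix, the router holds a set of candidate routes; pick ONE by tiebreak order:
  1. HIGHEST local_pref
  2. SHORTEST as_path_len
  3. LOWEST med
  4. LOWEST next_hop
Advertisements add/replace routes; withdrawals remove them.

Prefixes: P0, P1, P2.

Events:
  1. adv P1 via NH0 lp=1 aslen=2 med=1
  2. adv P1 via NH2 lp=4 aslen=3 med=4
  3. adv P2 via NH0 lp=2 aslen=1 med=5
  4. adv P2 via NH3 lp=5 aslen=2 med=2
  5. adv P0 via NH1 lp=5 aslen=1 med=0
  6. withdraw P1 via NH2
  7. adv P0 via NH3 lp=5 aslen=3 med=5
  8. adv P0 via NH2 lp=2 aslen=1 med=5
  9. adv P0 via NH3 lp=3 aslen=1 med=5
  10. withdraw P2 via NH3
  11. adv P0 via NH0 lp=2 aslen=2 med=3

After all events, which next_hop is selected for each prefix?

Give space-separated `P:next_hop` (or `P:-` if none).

Answer: P0:NH1 P1:NH0 P2:NH0

Derivation:
Op 1: best P0=- P1=NH0 P2=-
Op 2: best P0=- P1=NH2 P2=-
Op 3: best P0=- P1=NH2 P2=NH0
Op 4: best P0=- P1=NH2 P2=NH3
Op 5: best P0=NH1 P1=NH2 P2=NH3
Op 6: best P0=NH1 P1=NH0 P2=NH3
Op 7: best P0=NH1 P1=NH0 P2=NH3
Op 8: best P0=NH1 P1=NH0 P2=NH3
Op 9: best P0=NH1 P1=NH0 P2=NH3
Op 10: best P0=NH1 P1=NH0 P2=NH0
Op 11: best P0=NH1 P1=NH0 P2=NH0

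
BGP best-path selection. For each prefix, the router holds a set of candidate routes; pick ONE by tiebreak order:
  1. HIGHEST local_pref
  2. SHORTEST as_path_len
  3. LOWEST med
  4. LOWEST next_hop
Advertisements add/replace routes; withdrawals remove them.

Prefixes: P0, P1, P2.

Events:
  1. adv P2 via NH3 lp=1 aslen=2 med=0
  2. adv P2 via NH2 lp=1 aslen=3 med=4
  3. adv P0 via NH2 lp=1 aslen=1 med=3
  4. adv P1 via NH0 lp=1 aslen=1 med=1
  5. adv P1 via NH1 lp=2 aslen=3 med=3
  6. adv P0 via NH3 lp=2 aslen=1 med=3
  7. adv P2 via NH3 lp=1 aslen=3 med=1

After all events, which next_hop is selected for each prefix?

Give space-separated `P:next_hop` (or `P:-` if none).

Answer: P0:NH3 P1:NH1 P2:NH3

Derivation:
Op 1: best P0=- P1=- P2=NH3
Op 2: best P0=- P1=- P2=NH3
Op 3: best P0=NH2 P1=- P2=NH3
Op 4: best P0=NH2 P1=NH0 P2=NH3
Op 5: best P0=NH2 P1=NH1 P2=NH3
Op 6: best P0=NH3 P1=NH1 P2=NH3
Op 7: best P0=NH3 P1=NH1 P2=NH3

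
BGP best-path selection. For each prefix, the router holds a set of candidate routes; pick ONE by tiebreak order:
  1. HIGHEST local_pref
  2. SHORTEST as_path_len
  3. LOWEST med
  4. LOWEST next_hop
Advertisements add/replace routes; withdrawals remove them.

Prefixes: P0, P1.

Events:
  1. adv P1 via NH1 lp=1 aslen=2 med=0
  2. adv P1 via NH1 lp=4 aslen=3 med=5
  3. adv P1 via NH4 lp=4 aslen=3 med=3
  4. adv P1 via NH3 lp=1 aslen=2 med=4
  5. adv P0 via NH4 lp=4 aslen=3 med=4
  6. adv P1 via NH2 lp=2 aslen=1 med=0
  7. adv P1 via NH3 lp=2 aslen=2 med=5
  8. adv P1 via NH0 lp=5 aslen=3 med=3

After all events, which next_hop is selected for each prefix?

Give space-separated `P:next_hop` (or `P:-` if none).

Op 1: best P0=- P1=NH1
Op 2: best P0=- P1=NH1
Op 3: best P0=- P1=NH4
Op 4: best P0=- P1=NH4
Op 5: best P0=NH4 P1=NH4
Op 6: best P0=NH4 P1=NH4
Op 7: best P0=NH4 P1=NH4
Op 8: best P0=NH4 P1=NH0

Answer: P0:NH4 P1:NH0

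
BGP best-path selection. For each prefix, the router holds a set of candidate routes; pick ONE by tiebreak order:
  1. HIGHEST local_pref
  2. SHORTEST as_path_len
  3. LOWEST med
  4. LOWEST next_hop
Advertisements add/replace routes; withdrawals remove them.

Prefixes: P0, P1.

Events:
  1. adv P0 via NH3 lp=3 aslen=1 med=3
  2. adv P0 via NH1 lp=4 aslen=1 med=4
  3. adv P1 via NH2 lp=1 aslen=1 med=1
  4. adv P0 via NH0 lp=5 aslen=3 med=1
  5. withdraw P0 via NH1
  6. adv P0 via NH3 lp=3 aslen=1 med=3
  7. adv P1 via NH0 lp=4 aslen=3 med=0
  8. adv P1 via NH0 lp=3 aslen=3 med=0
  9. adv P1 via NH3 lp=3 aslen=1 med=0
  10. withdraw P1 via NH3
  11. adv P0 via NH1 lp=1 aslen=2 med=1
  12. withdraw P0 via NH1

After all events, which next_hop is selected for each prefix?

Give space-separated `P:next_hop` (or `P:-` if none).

Answer: P0:NH0 P1:NH0

Derivation:
Op 1: best P0=NH3 P1=-
Op 2: best P0=NH1 P1=-
Op 3: best P0=NH1 P1=NH2
Op 4: best P0=NH0 P1=NH2
Op 5: best P0=NH0 P1=NH2
Op 6: best P0=NH0 P1=NH2
Op 7: best P0=NH0 P1=NH0
Op 8: best P0=NH0 P1=NH0
Op 9: best P0=NH0 P1=NH3
Op 10: best P0=NH0 P1=NH0
Op 11: best P0=NH0 P1=NH0
Op 12: best P0=NH0 P1=NH0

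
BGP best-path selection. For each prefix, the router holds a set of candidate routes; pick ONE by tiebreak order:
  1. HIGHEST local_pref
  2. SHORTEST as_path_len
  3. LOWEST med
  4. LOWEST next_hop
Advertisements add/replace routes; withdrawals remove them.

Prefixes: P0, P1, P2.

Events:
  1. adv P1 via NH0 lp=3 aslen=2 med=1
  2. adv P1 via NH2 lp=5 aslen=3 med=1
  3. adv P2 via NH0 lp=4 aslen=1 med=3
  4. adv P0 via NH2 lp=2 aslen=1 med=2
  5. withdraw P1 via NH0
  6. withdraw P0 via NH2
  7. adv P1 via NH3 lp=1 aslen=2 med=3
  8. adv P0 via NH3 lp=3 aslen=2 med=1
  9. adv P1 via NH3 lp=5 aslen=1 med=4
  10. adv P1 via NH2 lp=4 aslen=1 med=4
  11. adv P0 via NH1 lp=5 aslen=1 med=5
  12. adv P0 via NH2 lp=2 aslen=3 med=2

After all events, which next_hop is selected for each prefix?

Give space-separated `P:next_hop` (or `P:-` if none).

Op 1: best P0=- P1=NH0 P2=-
Op 2: best P0=- P1=NH2 P2=-
Op 3: best P0=- P1=NH2 P2=NH0
Op 4: best P0=NH2 P1=NH2 P2=NH0
Op 5: best P0=NH2 P1=NH2 P2=NH0
Op 6: best P0=- P1=NH2 P2=NH0
Op 7: best P0=- P1=NH2 P2=NH0
Op 8: best P0=NH3 P1=NH2 P2=NH0
Op 9: best P0=NH3 P1=NH3 P2=NH0
Op 10: best P0=NH3 P1=NH3 P2=NH0
Op 11: best P0=NH1 P1=NH3 P2=NH0
Op 12: best P0=NH1 P1=NH3 P2=NH0

Answer: P0:NH1 P1:NH3 P2:NH0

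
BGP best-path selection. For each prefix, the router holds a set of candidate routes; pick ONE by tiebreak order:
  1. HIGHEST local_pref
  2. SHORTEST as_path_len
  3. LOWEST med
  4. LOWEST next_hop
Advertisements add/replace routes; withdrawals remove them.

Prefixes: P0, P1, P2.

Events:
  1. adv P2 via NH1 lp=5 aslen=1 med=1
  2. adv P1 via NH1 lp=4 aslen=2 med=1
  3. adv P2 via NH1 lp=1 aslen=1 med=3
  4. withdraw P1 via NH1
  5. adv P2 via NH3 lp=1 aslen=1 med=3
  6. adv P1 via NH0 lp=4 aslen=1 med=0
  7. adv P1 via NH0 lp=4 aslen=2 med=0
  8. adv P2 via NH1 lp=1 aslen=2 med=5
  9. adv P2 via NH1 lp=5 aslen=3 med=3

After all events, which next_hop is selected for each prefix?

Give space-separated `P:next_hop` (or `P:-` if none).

Answer: P0:- P1:NH0 P2:NH1

Derivation:
Op 1: best P0=- P1=- P2=NH1
Op 2: best P0=- P1=NH1 P2=NH1
Op 3: best P0=- P1=NH1 P2=NH1
Op 4: best P0=- P1=- P2=NH1
Op 5: best P0=- P1=- P2=NH1
Op 6: best P0=- P1=NH0 P2=NH1
Op 7: best P0=- P1=NH0 P2=NH1
Op 8: best P0=- P1=NH0 P2=NH3
Op 9: best P0=- P1=NH0 P2=NH1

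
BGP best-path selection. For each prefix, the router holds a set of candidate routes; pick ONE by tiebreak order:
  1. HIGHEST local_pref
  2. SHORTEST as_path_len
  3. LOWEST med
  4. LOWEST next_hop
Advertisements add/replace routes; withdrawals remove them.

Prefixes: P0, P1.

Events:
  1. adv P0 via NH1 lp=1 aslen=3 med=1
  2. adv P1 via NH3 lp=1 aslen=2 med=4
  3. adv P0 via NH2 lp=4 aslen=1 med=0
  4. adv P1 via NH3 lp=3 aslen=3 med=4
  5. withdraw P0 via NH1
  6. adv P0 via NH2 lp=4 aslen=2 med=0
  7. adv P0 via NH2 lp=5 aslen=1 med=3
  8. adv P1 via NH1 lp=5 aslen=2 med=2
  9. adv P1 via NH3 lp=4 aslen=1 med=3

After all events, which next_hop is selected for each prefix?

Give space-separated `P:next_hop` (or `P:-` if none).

Answer: P0:NH2 P1:NH1

Derivation:
Op 1: best P0=NH1 P1=-
Op 2: best P0=NH1 P1=NH3
Op 3: best P0=NH2 P1=NH3
Op 4: best P0=NH2 P1=NH3
Op 5: best P0=NH2 P1=NH3
Op 6: best P0=NH2 P1=NH3
Op 7: best P0=NH2 P1=NH3
Op 8: best P0=NH2 P1=NH1
Op 9: best P0=NH2 P1=NH1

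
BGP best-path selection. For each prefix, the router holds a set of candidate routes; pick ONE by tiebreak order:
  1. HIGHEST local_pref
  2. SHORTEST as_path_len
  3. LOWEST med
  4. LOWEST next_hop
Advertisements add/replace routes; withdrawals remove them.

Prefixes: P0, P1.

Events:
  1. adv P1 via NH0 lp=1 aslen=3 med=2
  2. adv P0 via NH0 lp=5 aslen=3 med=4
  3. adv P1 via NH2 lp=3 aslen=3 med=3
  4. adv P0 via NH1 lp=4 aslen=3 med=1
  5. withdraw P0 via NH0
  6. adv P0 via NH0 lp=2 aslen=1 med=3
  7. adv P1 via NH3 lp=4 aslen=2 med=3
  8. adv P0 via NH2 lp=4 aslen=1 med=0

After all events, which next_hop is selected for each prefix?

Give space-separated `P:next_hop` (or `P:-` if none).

Op 1: best P0=- P1=NH0
Op 2: best P0=NH0 P1=NH0
Op 3: best P0=NH0 P1=NH2
Op 4: best P0=NH0 P1=NH2
Op 5: best P0=NH1 P1=NH2
Op 6: best P0=NH1 P1=NH2
Op 7: best P0=NH1 P1=NH3
Op 8: best P0=NH2 P1=NH3

Answer: P0:NH2 P1:NH3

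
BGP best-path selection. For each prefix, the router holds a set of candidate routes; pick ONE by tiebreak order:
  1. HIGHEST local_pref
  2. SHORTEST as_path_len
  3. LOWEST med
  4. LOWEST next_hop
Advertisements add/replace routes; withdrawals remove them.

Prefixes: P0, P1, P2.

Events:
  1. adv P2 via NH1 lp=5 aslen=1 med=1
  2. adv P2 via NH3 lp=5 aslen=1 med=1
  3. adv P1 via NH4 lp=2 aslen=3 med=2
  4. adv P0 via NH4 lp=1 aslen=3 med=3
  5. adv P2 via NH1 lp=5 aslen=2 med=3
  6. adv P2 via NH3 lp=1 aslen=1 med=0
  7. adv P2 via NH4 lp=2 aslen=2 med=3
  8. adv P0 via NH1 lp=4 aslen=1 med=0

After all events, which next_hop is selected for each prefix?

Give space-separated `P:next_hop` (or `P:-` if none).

Answer: P0:NH1 P1:NH4 P2:NH1

Derivation:
Op 1: best P0=- P1=- P2=NH1
Op 2: best P0=- P1=- P2=NH1
Op 3: best P0=- P1=NH4 P2=NH1
Op 4: best P0=NH4 P1=NH4 P2=NH1
Op 5: best P0=NH4 P1=NH4 P2=NH3
Op 6: best P0=NH4 P1=NH4 P2=NH1
Op 7: best P0=NH4 P1=NH4 P2=NH1
Op 8: best P0=NH1 P1=NH4 P2=NH1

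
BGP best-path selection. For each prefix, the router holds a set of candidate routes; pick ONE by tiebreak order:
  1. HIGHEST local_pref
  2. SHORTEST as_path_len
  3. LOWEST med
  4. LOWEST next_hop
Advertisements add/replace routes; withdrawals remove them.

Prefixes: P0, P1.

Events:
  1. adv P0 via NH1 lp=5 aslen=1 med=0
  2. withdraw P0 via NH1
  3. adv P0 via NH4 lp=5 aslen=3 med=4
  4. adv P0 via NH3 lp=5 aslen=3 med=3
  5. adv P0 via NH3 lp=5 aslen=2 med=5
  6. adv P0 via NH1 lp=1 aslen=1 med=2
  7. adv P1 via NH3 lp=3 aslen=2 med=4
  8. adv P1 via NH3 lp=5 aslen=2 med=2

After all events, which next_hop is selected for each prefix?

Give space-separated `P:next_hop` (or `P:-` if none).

Op 1: best P0=NH1 P1=-
Op 2: best P0=- P1=-
Op 3: best P0=NH4 P1=-
Op 4: best P0=NH3 P1=-
Op 5: best P0=NH3 P1=-
Op 6: best P0=NH3 P1=-
Op 7: best P0=NH3 P1=NH3
Op 8: best P0=NH3 P1=NH3

Answer: P0:NH3 P1:NH3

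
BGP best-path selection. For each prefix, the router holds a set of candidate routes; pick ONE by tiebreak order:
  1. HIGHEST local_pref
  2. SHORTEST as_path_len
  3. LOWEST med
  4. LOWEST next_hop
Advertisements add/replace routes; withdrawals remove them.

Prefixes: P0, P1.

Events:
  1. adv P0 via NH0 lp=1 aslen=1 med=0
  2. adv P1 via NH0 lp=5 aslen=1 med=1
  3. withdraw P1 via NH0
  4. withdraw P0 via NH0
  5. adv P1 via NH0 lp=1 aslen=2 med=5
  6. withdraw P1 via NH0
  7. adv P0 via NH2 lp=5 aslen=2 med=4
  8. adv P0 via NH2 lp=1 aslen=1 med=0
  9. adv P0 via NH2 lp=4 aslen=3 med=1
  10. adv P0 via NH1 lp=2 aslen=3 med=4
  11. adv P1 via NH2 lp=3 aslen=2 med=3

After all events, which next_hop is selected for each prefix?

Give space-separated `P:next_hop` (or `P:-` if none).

Op 1: best P0=NH0 P1=-
Op 2: best P0=NH0 P1=NH0
Op 3: best P0=NH0 P1=-
Op 4: best P0=- P1=-
Op 5: best P0=- P1=NH0
Op 6: best P0=- P1=-
Op 7: best P0=NH2 P1=-
Op 8: best P0=NH2 P1=-
Op 9: best P0=NH2 P1=-
Op 10: best P0=NH2 P1=-
Op 11: best P0=NH2 P1=NH2

Answer: P0:NH2 P1:NH2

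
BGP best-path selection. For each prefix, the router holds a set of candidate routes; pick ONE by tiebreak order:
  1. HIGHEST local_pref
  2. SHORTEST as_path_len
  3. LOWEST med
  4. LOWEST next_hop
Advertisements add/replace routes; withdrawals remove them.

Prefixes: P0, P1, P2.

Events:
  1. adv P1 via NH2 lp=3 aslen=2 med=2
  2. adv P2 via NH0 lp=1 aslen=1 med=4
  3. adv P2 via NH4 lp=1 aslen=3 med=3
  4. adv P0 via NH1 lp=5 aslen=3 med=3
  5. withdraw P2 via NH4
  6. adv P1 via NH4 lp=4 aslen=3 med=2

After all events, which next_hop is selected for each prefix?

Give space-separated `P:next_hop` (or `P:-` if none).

Answer: P0:NH1 P1:NH4 P2:NH0

Derivation:
Op 1: best P0=- P1=NH2 P2=-
Op 2: best P0=- P1=NH2 P2=NH0
Op 3: best P0=- P1=NH2 P2=NH0
Op 4: best P0=NH1 P1=NH2 P2=NH0
Op 5: best P0=NH1 P1=NH2 P2=NH0
Op 6: best P0=NH1 P1=NH4 P2=NH0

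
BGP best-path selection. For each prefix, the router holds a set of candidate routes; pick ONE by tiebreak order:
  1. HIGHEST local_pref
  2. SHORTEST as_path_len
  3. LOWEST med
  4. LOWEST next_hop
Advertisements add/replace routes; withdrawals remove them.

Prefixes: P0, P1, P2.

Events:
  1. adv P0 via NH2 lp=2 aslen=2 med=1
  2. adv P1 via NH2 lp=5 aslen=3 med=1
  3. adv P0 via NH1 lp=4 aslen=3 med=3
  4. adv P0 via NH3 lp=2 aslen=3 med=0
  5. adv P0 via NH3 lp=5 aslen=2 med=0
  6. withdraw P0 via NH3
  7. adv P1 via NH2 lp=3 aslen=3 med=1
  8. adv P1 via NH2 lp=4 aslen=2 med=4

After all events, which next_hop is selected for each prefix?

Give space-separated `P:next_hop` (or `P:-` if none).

Op 1: best P0=NH2 P1=- P2=-
Op 2: best P0=NH2 P1=NH2 P2=-
Op 3: best P0=NH1 P1=NH2 P2=-
Op 4: best P0=NH1 P1=NH2 P2=-
Op 5: best P0=NH3 P1=NH2 P2=-
Op 6: best P0=NH1 P1=NH2 P2=-
Op 7: best P0=NH1 P1=NH2 P2=-
Op 8: best P0=NH1 P1=NH2 P2=-

Answer: P0:NH1 P1:NH2 P2:-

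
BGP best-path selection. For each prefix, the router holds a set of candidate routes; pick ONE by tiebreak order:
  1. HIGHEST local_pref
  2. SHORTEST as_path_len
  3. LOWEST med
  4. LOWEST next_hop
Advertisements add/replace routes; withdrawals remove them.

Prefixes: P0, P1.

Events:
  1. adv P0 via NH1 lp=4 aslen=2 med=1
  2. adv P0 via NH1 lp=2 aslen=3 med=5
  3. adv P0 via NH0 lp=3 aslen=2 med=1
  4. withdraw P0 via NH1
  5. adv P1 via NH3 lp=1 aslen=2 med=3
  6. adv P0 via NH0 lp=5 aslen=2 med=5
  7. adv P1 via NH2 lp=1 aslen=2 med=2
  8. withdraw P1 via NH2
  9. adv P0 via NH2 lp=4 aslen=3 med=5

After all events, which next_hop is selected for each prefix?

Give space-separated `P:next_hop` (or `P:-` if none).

Answer: P0:NH0 P1:NH3

Derivation:
Op 1: best P0=NH1 P1=-
Op 2: best P0=NH1 P1=-
Op 3: best P0=NH0 P1=-
Op 4: best P0=NH0 P1=-
Op 5: best P0=NH0 P1=NH3
Op 6: best P0=NH0 P1=NH3
Op 7: best P0=NH0 P1=NH2
Op 8: best P0=NH0 P1=NH3
Op 9: best P0=NH0 P1=NH3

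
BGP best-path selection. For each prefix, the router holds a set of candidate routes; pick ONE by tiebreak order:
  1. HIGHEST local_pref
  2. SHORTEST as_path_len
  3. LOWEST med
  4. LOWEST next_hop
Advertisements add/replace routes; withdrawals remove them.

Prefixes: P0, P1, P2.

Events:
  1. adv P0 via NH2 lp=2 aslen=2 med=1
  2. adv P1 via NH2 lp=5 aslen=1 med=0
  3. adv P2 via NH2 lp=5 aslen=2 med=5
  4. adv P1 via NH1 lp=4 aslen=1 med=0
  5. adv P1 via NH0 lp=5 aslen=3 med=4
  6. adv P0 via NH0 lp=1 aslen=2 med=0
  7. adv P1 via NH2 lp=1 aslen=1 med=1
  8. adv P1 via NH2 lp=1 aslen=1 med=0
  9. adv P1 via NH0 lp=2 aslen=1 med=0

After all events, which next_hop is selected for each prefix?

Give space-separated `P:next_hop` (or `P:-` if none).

Op 1: best P0=NH2 P1=- P2=-
Op 2: best P0=NH2 P1=NH2 P2=-
Op 3: best P0=NH2 P1=NH2 P2=NH2
Op 4: best P0=NH2 P1=NH2 P2=NH2
Op 5: best P0=NH2 P1=NH2 P2=NH2
Op 6: best P0=NH2 P1=NH2 P2=NH2
Op 7: best P0=NH2 P1=NH0 P2=NH2
Op 8: best P0=NH2 P1=NH0 P2=NH2
Op 9: best P0=NH2 P1=NH1 P2=NH2

Answer: P0:NH2 P1:NH1 P2:NH2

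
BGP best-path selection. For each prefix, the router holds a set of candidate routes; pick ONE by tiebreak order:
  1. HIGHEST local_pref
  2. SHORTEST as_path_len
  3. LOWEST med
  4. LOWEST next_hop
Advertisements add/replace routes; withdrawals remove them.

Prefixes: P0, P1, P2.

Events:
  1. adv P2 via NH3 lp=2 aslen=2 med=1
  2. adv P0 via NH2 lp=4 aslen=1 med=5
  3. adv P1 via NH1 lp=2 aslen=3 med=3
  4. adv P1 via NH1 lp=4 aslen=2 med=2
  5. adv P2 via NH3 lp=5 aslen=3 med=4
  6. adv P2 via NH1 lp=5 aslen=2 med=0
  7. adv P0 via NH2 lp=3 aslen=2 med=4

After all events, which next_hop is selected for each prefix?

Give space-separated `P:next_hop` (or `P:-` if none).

Op 1: best P0=- P1=- P2=NH3
Op 2: best P0=NH2 P1=- P2=NH3
Op 3: best P0=NH2 P1=NH1 P2=NH3
Op 4: best P0=NH2 P1=NH1 P2=NH3
Op 5: best P0=NH2 P1=NH1 P2=NH3
Op 6: best P0=NH2 P1=NH1 P2=NH1
Op 7: best P0=NH2 P1=NH1 P2=NH1

Answer: P0:NH2 P1:NH1 P2:NH1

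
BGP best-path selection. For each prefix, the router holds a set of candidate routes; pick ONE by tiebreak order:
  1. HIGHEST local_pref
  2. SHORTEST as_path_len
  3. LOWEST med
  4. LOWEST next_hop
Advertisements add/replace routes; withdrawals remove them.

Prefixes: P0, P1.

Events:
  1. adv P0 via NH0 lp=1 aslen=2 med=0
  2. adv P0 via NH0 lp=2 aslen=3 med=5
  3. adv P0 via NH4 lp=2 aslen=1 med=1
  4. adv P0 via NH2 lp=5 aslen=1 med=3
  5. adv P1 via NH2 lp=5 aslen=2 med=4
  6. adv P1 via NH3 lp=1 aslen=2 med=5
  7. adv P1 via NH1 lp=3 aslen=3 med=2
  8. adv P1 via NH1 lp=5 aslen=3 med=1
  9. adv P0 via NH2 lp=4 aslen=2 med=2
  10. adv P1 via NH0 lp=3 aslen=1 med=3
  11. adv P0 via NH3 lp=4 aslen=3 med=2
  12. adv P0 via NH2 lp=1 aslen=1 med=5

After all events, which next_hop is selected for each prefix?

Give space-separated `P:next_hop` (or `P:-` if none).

Answer: P0:NH3 P1:NH2

Derivation:
Op 1: best P0=NH0 P1=-
Op 2: best P0=NH0 P1=-
Op 3: best P0=NH4 P1=-
Op 4: best P0=NH2 P1=-
Op 5: best P0=NH2 P1=NH2
Op 6: best P0=NH2 P1=NH2
Op 7: best P0=NH2 P1=NH2
Op 8: best P0=NH2 P1=NH2
Op 9: best P0=NH2 P1=NH2
Op 10: best P0=NH2 P1=NH2
Op 11: best P0=NH2 P1=NH2
Op 12: best P0=NH3 P1=NH2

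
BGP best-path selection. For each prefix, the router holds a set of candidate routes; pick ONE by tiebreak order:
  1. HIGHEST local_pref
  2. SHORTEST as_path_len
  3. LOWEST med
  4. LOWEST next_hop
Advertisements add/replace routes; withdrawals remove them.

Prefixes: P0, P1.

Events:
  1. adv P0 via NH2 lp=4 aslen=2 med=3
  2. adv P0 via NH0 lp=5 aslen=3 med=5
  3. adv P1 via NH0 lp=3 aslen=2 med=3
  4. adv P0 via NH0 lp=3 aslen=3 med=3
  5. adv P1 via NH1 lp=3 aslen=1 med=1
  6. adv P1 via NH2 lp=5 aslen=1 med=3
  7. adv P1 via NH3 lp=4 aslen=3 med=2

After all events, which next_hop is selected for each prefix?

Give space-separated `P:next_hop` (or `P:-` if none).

Op 1: best P0=NH2 P1=-
Op 2: best P0=NH0 P1=-
Op 3: best P0=NH0 P1=NH0
Op 4: best P0=NH2 P1=NH0
Op 5: best P0=NH2 P1=NH1
Op 6: best P0=NH2 P1=NH2
Op 7: best P0=NH2 P1=NH2

Answer: P0:NH2 P1:NH2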